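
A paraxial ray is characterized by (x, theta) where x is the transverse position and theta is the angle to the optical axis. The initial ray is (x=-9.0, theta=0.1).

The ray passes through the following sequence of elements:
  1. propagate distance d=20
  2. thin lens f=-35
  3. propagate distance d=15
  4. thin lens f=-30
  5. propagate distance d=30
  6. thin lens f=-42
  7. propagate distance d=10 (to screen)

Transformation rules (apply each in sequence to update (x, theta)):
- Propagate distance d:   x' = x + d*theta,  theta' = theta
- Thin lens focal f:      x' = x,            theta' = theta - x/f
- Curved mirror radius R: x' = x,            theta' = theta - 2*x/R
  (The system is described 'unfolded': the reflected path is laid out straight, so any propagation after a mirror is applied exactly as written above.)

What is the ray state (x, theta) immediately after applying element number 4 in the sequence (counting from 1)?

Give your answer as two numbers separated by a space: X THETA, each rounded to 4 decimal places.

Initial: x=-9.0000 theta=0.1000
After 1 (propagate distance d=20): x=-7.0000 theta=0.1000
After 2 (thin lens f=-35): x=-7.0000 theta=-0.1000
After 3 (propagate distance d=15): x=-8.5000 theta=-0.1000
After 4 (thin lens f=-30): x=-8.5000 theta=-23/60 (≈-0.3833)
Rounded to 4 decimal places: x = -8.5000, theta = -0.3833

Answer: -8.5000 -0.3833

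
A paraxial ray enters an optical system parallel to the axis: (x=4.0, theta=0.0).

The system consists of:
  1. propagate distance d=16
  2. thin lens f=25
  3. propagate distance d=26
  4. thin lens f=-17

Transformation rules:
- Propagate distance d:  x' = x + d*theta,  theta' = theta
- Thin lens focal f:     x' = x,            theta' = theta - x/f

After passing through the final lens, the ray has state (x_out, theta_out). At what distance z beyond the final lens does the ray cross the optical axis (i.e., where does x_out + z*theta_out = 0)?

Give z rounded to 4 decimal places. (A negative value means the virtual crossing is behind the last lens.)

Initial: x=4.0000 theta=0.0000
After 1 (propagate distance d=16): x=4.0000 theta=0.0000
After 2 (thin lens f=25): x=4.0000 theta=-0.1600
After 3 (propagate distance d=26): x=-0.1600 theta=-0.1600
After 4 (thin lens f=-17): x=-0.1600 theta=-72/425 (≈-0.1694)
z_focus = -x_out/theta_out = -(-0.1600)/(-72/425) = -17/18 ≈ -0.9444
Rounded to 4 decimal places: z = -0.9444

Answer: -0.9444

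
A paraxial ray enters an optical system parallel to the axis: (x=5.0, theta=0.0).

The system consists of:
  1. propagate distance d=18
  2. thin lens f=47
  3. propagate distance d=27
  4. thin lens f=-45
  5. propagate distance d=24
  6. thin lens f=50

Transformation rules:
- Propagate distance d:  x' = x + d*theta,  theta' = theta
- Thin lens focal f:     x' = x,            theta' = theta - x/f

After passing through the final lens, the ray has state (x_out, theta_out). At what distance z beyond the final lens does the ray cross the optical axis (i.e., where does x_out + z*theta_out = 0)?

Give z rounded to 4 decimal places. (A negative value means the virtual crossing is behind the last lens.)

Initial: x=5.0000 theta=0.0000
After 1 (propagate distance d=18): x=5.0000 theta=0.0000
After 2 (thin lens f=47): x=5.0000 theta=-5/47 (≈-0.1064)
After 3 (propagate distance d=27): x=100/47 (≈2.1277) theta=-5/47 (≈-0.1064)
After 4 (thin lens f=-45): x=100/47 (≈2.1277) theta=-25/423 (≈-0.0591)
After 5 (propagate distance d=24): x=100/141 (≈0.7092) theta=-25/423 (≈-0.0591)
After 6 (thin lens f=50): x=100/141 (≈0.7092) theta=-31/423 (≈-0.0733)
z_focus = -x_out/theta_out = -(100/141)/(-31/423) = 300/31 ≈ 9.6774
Rounded to 4 decimal places: z = 9.6774

Answer: 9.6774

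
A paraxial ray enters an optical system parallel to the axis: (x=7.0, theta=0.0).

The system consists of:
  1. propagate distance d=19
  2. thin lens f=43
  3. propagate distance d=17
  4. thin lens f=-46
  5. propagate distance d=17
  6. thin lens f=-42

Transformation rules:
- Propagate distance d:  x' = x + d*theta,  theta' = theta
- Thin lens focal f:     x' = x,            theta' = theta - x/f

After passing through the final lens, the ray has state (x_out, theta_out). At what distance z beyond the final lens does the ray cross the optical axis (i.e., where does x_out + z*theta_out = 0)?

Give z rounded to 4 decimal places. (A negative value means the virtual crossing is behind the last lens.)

Initial: x=7.0000 theta=0.0000
After 1 (propagate distance d=19): x=7.0000 theta=0.0000
After 2 (thin lens f=43): x=7.0000 theta=-7/43 (≈-0.1628)
After 3 (propagate distance d=17): x=182/43 (≈4.2326) theta=-7/43 (≈-0.1628)
After 4 (thin lens f=-46): x=182/43 (≈4.2326) theta=-70/989 (≈-0.0708)
After 5 (propagate distance d=17): x=2996/989 (≈3.0293) theta=-70/989 (≈-0.0708)
After 6 (thin lens f=-42): x=2996/989 (≈3.0293) theta=4/2967 (≈0.0013)
z_focus = -x_out/theta_out = -(2996/989)/(4/2967) = -2247.0000
Rounded to 4 decimal places: z = -2247.0000

Answer: -2247.0000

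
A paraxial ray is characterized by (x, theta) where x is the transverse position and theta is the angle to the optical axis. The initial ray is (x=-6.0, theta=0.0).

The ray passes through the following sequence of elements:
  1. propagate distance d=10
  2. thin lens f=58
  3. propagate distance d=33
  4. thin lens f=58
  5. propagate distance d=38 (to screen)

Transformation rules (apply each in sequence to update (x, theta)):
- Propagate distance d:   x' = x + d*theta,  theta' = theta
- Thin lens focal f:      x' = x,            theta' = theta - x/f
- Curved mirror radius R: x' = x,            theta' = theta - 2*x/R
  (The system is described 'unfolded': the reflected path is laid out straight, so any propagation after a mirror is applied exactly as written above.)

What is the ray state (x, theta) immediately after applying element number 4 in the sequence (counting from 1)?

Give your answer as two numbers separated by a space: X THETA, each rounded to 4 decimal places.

Answer: -2.5862 0.1480

Derivation:
Initial: x=-6.0000 theta=0.0000
After 1 (propagate distance d=10): x=-6.0000 theta=0.0000
After 2 (thin lens f=58): x=-6.0000 theta=3/29 (≈0.1034)
After 3 (propagate distance d=33): x=-75/29 (≈-2.5862) theta=3/29 (≈0.1034)
After 4 (thin lens f=58): x=-75/29 (≈-2.5862) theta=249/1682 (≈0.1480)
Rounded to 4 decimal places: x = -2.5862, theta = 0.1480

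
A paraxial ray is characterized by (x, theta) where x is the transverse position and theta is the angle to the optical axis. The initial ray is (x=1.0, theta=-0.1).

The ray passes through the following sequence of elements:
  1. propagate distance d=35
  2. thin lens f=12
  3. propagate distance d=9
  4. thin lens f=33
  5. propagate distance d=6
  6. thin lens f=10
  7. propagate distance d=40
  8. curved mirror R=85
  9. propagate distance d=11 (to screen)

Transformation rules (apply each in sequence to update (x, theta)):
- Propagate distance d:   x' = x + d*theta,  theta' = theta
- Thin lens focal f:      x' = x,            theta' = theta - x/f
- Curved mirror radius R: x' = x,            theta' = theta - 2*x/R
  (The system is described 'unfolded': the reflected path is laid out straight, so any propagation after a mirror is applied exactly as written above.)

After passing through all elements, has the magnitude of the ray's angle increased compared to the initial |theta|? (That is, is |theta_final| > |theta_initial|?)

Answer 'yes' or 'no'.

Initial: x=1.0000 theta=-0.1000
After 1 (propagate distance d=35): x=-2.5000 theta=-0.1000
After 2 (thin lens f=12): x=-2.5000 theta=13/120 (≈0.1083)
After 3 (propagate distance d=9): x=-1.5250 theta=13/120 (≈0.1083)
After 4 (thin lens f=33): x=-1.5250 theta=17/110 (≈0.1545)
After 5 (propagate distance d=6): x=-263/440 (≈-0.5977) theta=17/110 (≈0.1545)
After 6 (thin lens f=10): x=-263/440 (≈-0.5977) theta=943/4400 (≈0.2143)
After 7 (propagate distance d=40): x=7.9750 theta=943/4400 (≈0.2143)
After 8 (curved mirror R=85): x=7.9750 theta=399/14960 (≈0.0267)
After 9 (propagate distance d=11 (to screen)): x=2249/272 (≈8.2684) theta=399/14960 (≈0.0267)
|theta_initial|=0.1000 |theta_final|=399/14960 (≈0.0267) -> not increased

Answer: no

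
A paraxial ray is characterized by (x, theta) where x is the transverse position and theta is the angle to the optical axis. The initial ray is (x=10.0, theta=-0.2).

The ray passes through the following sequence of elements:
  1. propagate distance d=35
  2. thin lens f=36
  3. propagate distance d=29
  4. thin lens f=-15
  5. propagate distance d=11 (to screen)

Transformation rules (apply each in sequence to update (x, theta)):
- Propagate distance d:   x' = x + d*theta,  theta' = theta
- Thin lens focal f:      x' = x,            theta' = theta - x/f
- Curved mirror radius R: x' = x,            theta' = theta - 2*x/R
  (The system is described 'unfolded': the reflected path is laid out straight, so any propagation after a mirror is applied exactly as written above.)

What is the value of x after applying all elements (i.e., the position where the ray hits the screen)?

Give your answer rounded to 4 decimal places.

Answer: -12.1589

Derivation:
Initial: x=10.0000 theta=-0.2000
After 1 (propagate distance d=35): x=3.0000 theta=-0.2000
After 2 (thin lens f=36): x=3.0000 theta=-17/60 (≈-0.2833)
After 3 (propagate distance d=29): x=-313/60 (≈-5.2167) theta=-17/60 (≈-0.2833)
After 4 (thin lens f=-15): x=-313/60 (≈-5.2167) theta=-142/225 (≈-0.6311)
After 5 (propagate distance d=11 (to screen)): x=-10943/900 (≈-12.1589) theta=-142/225 (≈-0.6311)
Rounded to 4 decimal places: x = -12.1589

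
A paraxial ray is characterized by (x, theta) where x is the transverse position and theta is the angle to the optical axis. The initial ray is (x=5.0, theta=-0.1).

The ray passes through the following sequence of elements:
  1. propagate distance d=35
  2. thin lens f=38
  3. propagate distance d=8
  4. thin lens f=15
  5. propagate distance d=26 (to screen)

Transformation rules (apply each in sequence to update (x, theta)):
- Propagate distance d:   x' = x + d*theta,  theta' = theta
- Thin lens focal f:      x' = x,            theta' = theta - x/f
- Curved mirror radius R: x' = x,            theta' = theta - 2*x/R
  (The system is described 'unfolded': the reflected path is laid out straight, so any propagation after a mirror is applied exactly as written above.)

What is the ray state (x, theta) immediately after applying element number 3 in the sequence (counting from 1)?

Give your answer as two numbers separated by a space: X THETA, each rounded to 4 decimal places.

Initial: x=5.0000 theta=-0.1000
After 1 (propagate distance d=35): x=1.5000 theta=-0.1000
After 2 (thin lens f=38): x=1.5000 theta=-53/380 (≈-0.1395)
After 3 (propagate distance d=8): x=73/190 (≈0.3842) theta=-53/380 (≈-0.1395)
Rounded to 4 decimal places: x = 0.3842, theta = -0.1395

Answer: 0.3842 -0.1395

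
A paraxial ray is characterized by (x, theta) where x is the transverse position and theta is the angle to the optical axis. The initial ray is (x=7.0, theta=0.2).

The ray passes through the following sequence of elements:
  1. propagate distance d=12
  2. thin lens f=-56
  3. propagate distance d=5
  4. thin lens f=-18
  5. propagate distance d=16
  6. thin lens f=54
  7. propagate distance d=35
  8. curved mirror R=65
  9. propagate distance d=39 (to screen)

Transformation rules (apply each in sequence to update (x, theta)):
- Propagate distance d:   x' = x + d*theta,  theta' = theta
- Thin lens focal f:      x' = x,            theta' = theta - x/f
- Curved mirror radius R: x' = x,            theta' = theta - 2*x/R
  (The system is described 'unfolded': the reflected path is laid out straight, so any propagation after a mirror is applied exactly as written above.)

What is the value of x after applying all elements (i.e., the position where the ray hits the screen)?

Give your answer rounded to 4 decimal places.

Initial: x=7.0000 theta=0.2000
After 1 (propagate distance d=12): x=9.4000 theta=0.2000
After 2 (thin lens f=-56): x=9.4000 theta=103/280 (≈0.3679)
After 3 (propagate distance d=5): x=3147/280 (≈11.2393) theta=103/280 (≈0.3679)
After 4 (thin lens f=-18): x=3147/280 (≈11.2393) theta=1667/1680 (≈0.9923)
After 5 (propagate distance d=16): x=22777/840 (≈27.1155) theta=1667/1680 (≈0.9923)
After 6 (thin lens f=54): x=22777/840 (≈27.1155) theta=397/810 (≈0.4901)
After 7 (propagate distance d=35): x=1004039/22680 (≈44.2698) theta=397/810 (≈0.4901)
After 8 (curved mirror R=65): x=1004039/22680 (≈44.2698) theta=-642769/737100 (≈-0.8720)
After 9 (propagate distance d=39 (to screen)): x=1163581/113400 (≈10.2609) theta=-642769/737100 (≈-0.8720)
Rounded to 4 decimal places: x = 10.2609

Answer: 10.2609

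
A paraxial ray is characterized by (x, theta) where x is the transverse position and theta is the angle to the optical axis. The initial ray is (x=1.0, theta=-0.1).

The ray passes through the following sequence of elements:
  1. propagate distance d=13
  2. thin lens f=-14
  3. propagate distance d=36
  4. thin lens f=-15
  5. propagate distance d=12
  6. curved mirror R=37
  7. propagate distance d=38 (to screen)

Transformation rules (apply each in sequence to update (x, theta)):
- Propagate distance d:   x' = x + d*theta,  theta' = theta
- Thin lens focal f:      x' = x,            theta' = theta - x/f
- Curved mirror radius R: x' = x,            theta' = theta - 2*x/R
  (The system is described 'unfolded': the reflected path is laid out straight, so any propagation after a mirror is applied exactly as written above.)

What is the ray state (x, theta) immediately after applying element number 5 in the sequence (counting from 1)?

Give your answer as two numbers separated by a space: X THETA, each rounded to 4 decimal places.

Initial: x=1.0000 theta=-0.1000
After 1 (propagate distance d=13): x=-0.3000 theta=-0.1000
After 2 (thin lens f=-14): x=-0.3000 theta=-17/140 (≈-0.1214)
After 3 (propagate distance d=36): x=-327/70 (≈-4.6714) theta=-17/140 (≈-0.1214)
After 4 (thin lens f=-15): x=-327/70 (≈-4.6714) theta=-303/700 (≈-0.4329)
After 5 (propagate distance d=12): x=-3453/350 (≈-9.8657) theta=-303/700 (≈-0.4329)
Rounded to 4 decimal places: x = -9.8657, theta = -0.4329

Answer: -9.8657 -0.4329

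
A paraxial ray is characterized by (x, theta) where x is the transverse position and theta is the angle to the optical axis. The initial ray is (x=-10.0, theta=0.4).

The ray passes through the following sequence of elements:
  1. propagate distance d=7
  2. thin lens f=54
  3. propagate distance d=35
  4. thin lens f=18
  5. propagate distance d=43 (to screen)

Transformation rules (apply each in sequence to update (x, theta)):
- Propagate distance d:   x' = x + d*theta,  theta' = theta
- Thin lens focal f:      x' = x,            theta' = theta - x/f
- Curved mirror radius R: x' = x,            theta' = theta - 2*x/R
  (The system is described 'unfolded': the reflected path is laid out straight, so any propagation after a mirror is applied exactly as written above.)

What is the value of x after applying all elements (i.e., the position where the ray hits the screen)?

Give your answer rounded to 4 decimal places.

Initial: x=-10.0000 theta=0.4000
After 1 (propagate distance d=7): x=-7.2000 theta=0.4000
After 2 (thin lens f=54): x=-7.2000 theta=8/15 (≈0.5333)
After 3 (propagate distance d=35): x=172/15 (≈11.4667) theta=8/15 (≈0.5333)
After 4 (thin lens f=18): x=172/15 (≈11.4667) theta=-14/135 (≈-0.1037)
After 5 (propagate distance d=43 (to screen)): x=946/135 (≈7.0074) theta=-14/135 (≈-0.1037)
Rounded to 4 decimal places: x = 7.0074

Answer: 7.0074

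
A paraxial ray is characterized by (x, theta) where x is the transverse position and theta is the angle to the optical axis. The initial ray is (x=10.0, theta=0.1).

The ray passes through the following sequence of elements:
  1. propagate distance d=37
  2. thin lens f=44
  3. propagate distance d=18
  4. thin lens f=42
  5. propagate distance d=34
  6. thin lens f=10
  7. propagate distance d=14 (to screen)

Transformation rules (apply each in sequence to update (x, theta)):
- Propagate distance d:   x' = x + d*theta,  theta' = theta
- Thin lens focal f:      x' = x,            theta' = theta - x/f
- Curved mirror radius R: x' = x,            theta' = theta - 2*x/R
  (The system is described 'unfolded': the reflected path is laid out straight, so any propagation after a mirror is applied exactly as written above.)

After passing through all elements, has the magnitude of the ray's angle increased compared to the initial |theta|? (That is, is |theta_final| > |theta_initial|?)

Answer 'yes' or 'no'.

Answer: no

Derivation:
Initial: x=10.0000 theta=0.1000
After 1 (propagate distance d=37): x=13.7000 theta=0.1000
After 2 (thin lens f=44): x=13.7000 theta=-93/440 (≈-0.2114)
After 3 (propagate distance d=18): x=2177/220 (≈9.8955) theta=-93/440 (≈-0.2114)
After 4 (thin lens f=42): x=2177/220 (≈9.8955) theta=-59/132 (≈-0.4470)
After 5 (propagate distance d=34): x=-3499/660 (≈-5.3015) theta=-59/132 (≈-0.4470)
After 6 (thin lens f=10): x=-3499/660 (≈-5.3015) theta=183/2200 (≈0.0832)
After 7 (propagate distance d=14 (to screen)): x=-3413/825 (≈-4.1370) theta=183/2200 (≈0.0832)
|theta_initial|=0.1000 |theta_final|=183/2200 (≈0.0832) -> not increased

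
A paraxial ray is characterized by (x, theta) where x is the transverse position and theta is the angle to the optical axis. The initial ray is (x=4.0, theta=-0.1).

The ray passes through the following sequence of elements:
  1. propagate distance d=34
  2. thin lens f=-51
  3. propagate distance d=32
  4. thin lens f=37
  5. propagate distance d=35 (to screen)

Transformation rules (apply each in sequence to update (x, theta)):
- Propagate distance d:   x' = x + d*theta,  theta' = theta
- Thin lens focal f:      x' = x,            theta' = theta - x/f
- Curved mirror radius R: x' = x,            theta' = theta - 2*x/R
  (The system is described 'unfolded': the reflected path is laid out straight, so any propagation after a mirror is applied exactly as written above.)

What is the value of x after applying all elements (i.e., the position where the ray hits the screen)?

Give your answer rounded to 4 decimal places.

Answer: -3.2084

Derivation:
Initial: x=4.0000 theta=-0.1000
After 1 (propagate distance d=34): x=0.6000 theta=-0.1000
After 2 (thin lens f=-51): x=0.6000 theta=-3/34 (≈-0.0882)
After 3 (propagate distance d=32): x=-189/85 (≈-2.2235) theta=-3/34 (≈-0.0882)
After 4 (thin lens f=37): x=-189/85 (≈-2.2235) theta=-177/6290 (≈-0.0281)
After 5 (propagate distance d=35 (to screen)): x=-20181/6290 (≈-3.2084) theta=-177/6290 (≈-0.0281)
Rounded to 4 decimal places: x = -3.2084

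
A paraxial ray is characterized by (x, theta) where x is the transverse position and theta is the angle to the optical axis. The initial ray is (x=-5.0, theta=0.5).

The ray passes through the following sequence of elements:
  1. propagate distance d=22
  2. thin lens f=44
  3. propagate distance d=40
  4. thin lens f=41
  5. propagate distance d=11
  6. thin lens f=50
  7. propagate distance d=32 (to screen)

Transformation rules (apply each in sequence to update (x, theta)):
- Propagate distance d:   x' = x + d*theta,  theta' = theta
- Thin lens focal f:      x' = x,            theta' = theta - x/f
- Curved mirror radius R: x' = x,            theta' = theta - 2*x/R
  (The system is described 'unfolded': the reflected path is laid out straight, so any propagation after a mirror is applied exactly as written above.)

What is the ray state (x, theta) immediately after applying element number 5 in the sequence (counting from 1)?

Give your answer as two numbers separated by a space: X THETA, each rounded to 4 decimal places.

Answer: 19.0333 -0.1375

Derivation:
Initial: x=-5.0000 theta=0.5000
After 1 (propagate distance d=22): x=6.0000 theta=0.5000
After 2 (thin lens f=44): x=6.0000 theta=4/11 (≈0.3636)
After 3 (propagate distance d=40): x=226/11 (≈20.5455) theta=4/11 (≈0.3636)
After 4 (thin lens f=41): x=226/11 (≈20.5455) theta=-62/451 (≈-0.1375)
After 5 (propagate distance d=11): x=8584/451 (≈19.0333) theta=-62/451 (≈-0.1375)
Rounded to 4 decimal places: x = 19.0333, theta = -0.1375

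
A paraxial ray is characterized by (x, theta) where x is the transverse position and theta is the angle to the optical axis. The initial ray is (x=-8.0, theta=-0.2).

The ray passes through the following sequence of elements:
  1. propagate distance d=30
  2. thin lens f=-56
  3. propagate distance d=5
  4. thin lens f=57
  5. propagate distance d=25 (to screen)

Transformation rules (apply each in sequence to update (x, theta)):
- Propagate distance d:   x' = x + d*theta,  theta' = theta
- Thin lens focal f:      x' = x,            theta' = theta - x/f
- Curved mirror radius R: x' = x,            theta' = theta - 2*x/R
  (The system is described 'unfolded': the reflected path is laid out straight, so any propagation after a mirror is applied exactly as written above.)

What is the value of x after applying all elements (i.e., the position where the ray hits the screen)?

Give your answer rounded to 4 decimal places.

Initial: x=-8.0000 theta=-0.2000
After 1 (propagate distance d=30): x=-14.0000 theta=-0.2000
After 2 (thin lens f=-56): x=-14.0000 theta=-0.4500
After 3 (propagate distance d=5): x=-16.2500 theta=-0.4500
After 4 (thin lens f=57): x=-16.2500 theta=-47/285 (≈-0.1649)
After 5 (propagate distance d=25 (to screen)): x=-4645/228 (≈-20.3728) theta=-47/285 (≈-0.1649)
Rounded to 4 decimal places: x = -20.3728

Answer: -20.3728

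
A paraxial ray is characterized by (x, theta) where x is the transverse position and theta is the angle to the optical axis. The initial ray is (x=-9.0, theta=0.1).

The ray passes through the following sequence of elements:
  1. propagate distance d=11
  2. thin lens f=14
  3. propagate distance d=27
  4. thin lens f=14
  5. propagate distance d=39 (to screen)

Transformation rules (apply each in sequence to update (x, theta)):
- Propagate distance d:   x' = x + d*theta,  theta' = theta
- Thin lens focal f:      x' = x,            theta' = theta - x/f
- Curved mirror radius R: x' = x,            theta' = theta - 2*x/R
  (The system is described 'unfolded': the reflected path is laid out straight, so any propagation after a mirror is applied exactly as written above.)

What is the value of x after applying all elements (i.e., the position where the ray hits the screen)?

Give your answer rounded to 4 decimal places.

Initial: x=-9.0000 theta=0.1000
After 1 (propagate distance d=11): x=-7.9000 theta=0.1000
After 2 (thin lens f=14): x=-7.9000 theta=93/140 (≈0.6643)
After 3 (propagate distance d=27): x=281/28 (≈10.0357) theta=93/140 (≈0.6643)
After 4 (thin lens f=14): x=281/28 (≈10.0357) theta=-103/1960 (≈-0.0526)
After 5 (propagate distance d=39 (to screen)): x=15653/1960 (≈7.9862) theta=-103/1960 (≈-0.0526)
Rounded to 4 decimal places: x = 7.9862

Answer: 7.9862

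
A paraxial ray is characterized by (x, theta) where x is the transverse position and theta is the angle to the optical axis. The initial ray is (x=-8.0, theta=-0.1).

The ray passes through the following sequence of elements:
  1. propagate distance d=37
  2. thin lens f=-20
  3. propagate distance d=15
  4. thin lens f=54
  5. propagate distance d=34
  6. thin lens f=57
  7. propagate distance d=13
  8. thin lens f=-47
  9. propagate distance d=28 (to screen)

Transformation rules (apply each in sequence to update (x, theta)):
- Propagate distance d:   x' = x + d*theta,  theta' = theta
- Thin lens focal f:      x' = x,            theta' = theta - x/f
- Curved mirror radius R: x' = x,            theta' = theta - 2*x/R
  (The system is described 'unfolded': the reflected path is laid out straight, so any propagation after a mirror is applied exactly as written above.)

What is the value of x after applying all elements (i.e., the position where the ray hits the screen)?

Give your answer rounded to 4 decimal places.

Answer: -36.8292

Derivation:
Initial: x=-8.0000 theta=-0.1000
After 1 (propagate distance d=37): x=-11.7000 theta=-0.1000
After 2 (thin lens f=-20): x=-11.7000 theta=-0.6850
After 3 (propagate distance d=15): x=-21.9750 theta=-0.6850
After 4 (thin lens f=54): x=-21.9750 theta=-1001/3600 (≈-0.2781)
After 5 (propagate distance d=34): x=-14143/450 (≈-31.4289) theta=-1001/3600 (≈-0.2781)
After 6 (thin lens f=57): x=-14143/450 (≈-31.4289) theta=56087/205200 (≈0.2733)
After 7 (propagate distance d=13): x=-5720077/205200 (≈-27.8756) theta=56087/205200 (≈0.2733)
After 8 (thin lens f=-47): x=-5720077/205200 (≈-27.8756) theta=-256999/803700 (≈-0.3198)
After 9 (propagate distance d=28 (to screen)): x=-355195283/9644400 (≈-36.8292) theta=-256999/803700 (≈-0.3198)
Rounded to 4 decimal places: x = -36.8292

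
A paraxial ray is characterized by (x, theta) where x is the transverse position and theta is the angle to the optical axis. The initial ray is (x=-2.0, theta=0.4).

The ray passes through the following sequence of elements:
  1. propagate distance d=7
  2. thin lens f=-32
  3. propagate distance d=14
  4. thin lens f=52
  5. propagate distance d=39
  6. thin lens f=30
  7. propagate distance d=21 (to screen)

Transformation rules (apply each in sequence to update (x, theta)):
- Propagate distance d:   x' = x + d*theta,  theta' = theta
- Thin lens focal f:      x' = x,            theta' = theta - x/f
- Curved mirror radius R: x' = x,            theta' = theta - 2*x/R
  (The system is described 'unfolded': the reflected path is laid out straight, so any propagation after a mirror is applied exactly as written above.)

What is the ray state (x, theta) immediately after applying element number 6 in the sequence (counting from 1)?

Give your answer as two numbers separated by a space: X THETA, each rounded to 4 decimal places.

Answer: 18.2625 -0.3136

Derivation:
Initial: x=-2.0000 theta=0.4000
After 1 (propagate distance d=7): x=0.8000 theta=0.4000
After 2 (thin lens f=-32): x=0.8000 theta=0.4250
After 3 (propagate distance d=14): x=6.7500 theta=0.4250
After 4 (thin lens f=52): x=6.7500 theta=307/1040 (≈0.2952)
After 5 (propagate distance d=39): x=18.2625 theta=307/1040 (≈0.2952)
After 6 (thin lens f=30): x=18.2625 theta=-3261/10400 (≈-0.3136)
Rounded to 4 decimal places: x = 18.2625, theta = -0.3136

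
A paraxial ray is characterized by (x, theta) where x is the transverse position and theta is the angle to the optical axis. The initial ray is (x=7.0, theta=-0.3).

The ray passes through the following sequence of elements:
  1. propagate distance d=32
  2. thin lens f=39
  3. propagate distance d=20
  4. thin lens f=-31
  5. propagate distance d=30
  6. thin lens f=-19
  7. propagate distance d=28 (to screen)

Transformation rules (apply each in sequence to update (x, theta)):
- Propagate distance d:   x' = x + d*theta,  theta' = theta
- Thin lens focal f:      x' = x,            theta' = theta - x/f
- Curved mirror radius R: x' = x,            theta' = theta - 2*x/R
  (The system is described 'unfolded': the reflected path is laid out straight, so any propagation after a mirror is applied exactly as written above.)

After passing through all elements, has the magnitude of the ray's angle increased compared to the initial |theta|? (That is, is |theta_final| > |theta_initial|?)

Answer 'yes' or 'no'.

Initial: x=7.0000 theta=-0.3000
After 1 (propagate distance d=32): x=-2.6000 theta=-0.3000
After 2 (thin lens f=39): x=-2.6000 theta=-7/30 (≈-0.2333)
After 3 (propagate distance d=20): x=-109/15 (≈-7.2667) theta=-7/30 (≈-0.2333)
After 4 (thin lens f=-31): x=-109/15 (≈-7.2667) theta=-29/62 (≈-0.4677)
After 5 (propagate distance d=30): x=-9904/465 (≈-21.2989) theta=-29/62 (≈-0.4677)
After 6 (thin lens f=-19): x=-9904/465 (≈-21.2989) theta=-28073/17670 (≈-1.5887)
After 7 (propagate distance d=28 (to screen)): x=-581198/8835 (≈-65.7836) theta=-28073/17670 (≈-1.5887)
|theta_initial|=0.3000 |theta_final|=28073/17670 (≈1.5887) -> increased

Answer: yes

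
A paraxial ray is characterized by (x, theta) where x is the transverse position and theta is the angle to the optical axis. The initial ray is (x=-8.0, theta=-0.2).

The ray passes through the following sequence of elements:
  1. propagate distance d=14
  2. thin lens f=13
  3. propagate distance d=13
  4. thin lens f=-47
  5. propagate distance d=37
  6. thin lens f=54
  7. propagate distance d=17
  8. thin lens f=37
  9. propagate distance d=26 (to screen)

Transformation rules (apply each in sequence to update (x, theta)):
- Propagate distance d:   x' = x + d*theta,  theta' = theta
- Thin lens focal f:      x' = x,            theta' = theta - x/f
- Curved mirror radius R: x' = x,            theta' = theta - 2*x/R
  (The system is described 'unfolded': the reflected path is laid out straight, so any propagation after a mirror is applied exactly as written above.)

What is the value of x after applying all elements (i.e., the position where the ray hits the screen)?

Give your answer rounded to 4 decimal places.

Initial: x=-8.0000 theta=-0.2000
After 1 (propagate distance d=14): x=-10.8000 theta=-0.2000
After 2 (thin lens f=13): x=-10.8000 theta=41/65 (≈0.6308)
After 3 (propagate distance d=13): x=-2.6000 theta=41/65 (≈0.6308)
After 4 (thin lens f=-47): x=-2.6000 theta=1758/3055 (≈0.5755)
After 5 (propagate distance d=37): x=57103/3055 (≈18.6917) theta=1758/3055 (≈0.5755)
After 6 (thin lens f=54): x=57103/3055 (≈18.6917) theta=37829/164970 (≈0.2293)
After 7 (propagate distance d=17): x=745331/32994 (≈22.5899) theta=37829/164970 (≈0.2293)
After 8 (thin lens f=37): x=745331/32994 (≈22.5899) theta=-1163491/3051945 (≈-0.3812)
After 9 (propagate distance d=26 (to screen)): x=25794901/2034630 (≈12.6779) theta=-1163491/3051945 (≈-0.3812)
Rounded to 4 decimal places: x = 12.6779

Answer: 12.6779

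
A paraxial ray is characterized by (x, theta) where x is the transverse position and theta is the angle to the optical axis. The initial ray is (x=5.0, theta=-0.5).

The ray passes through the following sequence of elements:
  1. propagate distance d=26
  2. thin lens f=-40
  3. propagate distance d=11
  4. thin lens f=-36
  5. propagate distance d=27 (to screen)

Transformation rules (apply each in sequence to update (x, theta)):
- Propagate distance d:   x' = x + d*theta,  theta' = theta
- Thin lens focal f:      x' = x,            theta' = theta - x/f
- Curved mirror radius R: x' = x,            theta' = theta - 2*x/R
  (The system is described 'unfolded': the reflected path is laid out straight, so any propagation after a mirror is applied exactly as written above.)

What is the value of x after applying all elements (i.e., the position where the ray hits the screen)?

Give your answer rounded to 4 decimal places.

Answer: -46.3750

Derivation:
Initial: x=5.0000 theta=-0.5000
After 1 (propagate distance d=26): x=-8.0000 theta=-0.5000
After 2 (thin lens f=-40): x=-8.0000 theta=-0.7000
After 3 (propagate distance d=11): x=-15.7000 theta=-0.7000
After 4 (thin lens f=-36): x=-15.7000 theta=-409/360 (≈-1.1361)
After 5 (propagate distance d=27 (to screen)): x=-46.3750 theta=-409/360 (≈-1.1361)
Rounded to 4 decimal places: x = -46.3750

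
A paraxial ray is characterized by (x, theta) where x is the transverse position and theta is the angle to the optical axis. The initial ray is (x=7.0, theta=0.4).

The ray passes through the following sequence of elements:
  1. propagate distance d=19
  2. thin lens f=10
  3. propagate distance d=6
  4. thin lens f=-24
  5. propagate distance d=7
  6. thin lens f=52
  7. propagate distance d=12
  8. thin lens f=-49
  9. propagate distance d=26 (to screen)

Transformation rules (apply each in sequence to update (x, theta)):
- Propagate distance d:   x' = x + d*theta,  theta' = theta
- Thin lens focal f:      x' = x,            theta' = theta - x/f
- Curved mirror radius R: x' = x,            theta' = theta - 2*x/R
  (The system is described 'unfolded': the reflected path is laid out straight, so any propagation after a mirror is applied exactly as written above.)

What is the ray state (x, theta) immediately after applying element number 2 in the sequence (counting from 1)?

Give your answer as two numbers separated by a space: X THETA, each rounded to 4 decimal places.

Answer: 14.6000 -1.0600

Derivation:
Initial: x=7.0000 theta=0.4000
After 1 (propagate distance d=19): x=14.6000 theta=0.4000
After 2 (thin lens f=10): x=14.6000 theta=-1.0600
Rounded to 4 decimal places: x = 14.6000, theta = -1.0600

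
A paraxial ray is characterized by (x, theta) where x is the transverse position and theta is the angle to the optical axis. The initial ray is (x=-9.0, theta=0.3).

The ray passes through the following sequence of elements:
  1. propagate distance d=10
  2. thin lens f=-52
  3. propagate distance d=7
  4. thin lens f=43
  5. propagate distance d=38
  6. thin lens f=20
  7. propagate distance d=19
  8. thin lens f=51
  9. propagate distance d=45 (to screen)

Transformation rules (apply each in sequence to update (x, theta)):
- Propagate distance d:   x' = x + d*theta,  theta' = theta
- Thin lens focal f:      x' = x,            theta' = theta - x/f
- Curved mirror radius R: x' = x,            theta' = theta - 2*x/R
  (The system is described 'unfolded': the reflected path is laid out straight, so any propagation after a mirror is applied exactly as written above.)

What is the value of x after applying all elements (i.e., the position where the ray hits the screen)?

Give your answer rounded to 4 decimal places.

Initial: x=-9.0000 theta=0.3000
After 1 (propagate distance d=10): x=-6.0000 theta=0.3000
After 2 (thin lens f=-52): x=-6.0000 theta=12/65 (≈0.1846)
After 3 (propagate distance d=7): x=-306/65 (≈-4.7077) theta=12/65 (≈0.1846)
After 4 (thin lens f=43): x=-306/65 (≈-4.7077) theta=822/2795 (≈0.2941)
After 5 (propagate distance d=38): x=18078/2795 (≈6.4680) theta=822/2795 (≈0.2941)
After 6 (thin lens f=20): x=18078/2795 (≈6.4680) theta=-63/2150 (≈-0.0293)
After 7 (propagate distance d=19): x=165219/27950 (≈5.9112) theta=-63/2150 (≈-0.0293)
After 8 (thin lens f=51): x=165219/27950 (≈5.9112) theta=-34498/237575 (≈-0.1452)
After 9 (propagate distance d=45 (to screen)): x=-296097/475150 (≈-0.6232) theta=-34498/237575 (≈-0.1452)
Rounded to 4 decimal places: x = -0.6232

Answer: -0.6232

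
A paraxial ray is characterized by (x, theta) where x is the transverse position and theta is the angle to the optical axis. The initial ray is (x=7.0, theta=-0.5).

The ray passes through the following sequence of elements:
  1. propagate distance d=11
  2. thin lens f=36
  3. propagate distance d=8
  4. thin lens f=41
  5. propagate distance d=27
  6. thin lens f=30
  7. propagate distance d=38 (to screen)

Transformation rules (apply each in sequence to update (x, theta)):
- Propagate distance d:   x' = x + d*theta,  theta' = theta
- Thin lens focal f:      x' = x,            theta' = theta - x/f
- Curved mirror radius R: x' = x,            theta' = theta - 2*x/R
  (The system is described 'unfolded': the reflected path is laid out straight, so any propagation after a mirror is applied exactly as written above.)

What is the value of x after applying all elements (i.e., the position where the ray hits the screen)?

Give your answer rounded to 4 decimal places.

Answer: -13.7993

Derivation:
Initial: x=7.0000 theta=-0.5000
After 1 (propagate distance d=11): x=1.5000 theta=-0.5000
After 2 (thin lens f=36): x=1.5000 theta=-13/24 (≈-0.5417)
After 3 (propagate distance d=8): x=-17/6 (≈-2.8333) theta=-13/24 (≈-0.5417)
After 4 (thin lens f=41): x=-17/6 (≈-2.8333) theta=-155/328 (≈-0.4726)
After 5 (propagate distance d=27): x=-15343/984 (≈-15.5925) theta=-155/328 (≈-0.4726)
After 6 (thin lens f=30): x=-15343/984 (≈-15.5925) theta=1393/29520 (≈0.0472)
After 7 (propagate distance d=38 (to screen)): x=-101839/7380 (≈-13.7993) theta=1393/29520 (≈0.0472)
Rounded to 4 decimal places: x = -13.7993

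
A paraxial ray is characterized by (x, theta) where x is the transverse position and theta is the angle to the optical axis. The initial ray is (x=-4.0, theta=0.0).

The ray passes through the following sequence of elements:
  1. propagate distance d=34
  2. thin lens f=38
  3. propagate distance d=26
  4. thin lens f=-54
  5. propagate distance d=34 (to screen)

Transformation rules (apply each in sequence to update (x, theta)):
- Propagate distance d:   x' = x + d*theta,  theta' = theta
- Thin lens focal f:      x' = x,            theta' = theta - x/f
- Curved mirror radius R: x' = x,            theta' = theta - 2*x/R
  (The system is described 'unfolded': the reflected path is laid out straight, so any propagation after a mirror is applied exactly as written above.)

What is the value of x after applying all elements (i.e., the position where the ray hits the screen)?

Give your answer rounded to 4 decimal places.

Initial: x=-4.0000 theta=0.0000
After 1 (propagate distance d=34): x=-4.0000 theta=0.0000
After 2 (thin lens f=38): x=-4.0000 theta=2/19 (≈0.1053)
After 3 (propagate distance d=26): x=-24/19 (≈-1.2632) theta=2/19 (≈0.1053)
After 4 (thin lens f=-54): x=-24/19 (≈-1.2632) theta=14/171 (≈0.0819)
After 5 (propagate distance d=34 (to screen)): x=260/171 (≈1.5205) theta=14/171 (≈0.0819)
Rounded to 4 decimal places: x = 1.5205

Answer: 1.5205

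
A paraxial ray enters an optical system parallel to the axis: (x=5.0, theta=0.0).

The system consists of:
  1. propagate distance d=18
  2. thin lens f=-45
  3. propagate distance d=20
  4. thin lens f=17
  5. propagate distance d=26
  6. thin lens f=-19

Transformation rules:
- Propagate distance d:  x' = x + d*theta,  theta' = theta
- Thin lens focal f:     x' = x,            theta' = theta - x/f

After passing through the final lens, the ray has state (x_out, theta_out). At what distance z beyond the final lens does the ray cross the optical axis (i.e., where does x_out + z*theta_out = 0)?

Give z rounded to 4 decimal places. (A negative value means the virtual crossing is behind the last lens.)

Answer: -2.5754

Derivation:
Initial: x=5.0000 theta=0.0000
After 1 (propagate distance d=18): x=5.0000 theta=0.0000
After 2 (thin lens f=-45): x=5.0000 theta=1/9 (≈0.1111)
After 3 (propagate distance d=20): x=65/9 (≈7.2222) theta=1/9 (≈0.1111)
After 4 (thin lens f=17): x=65/9 (≈7.2222) theta=-16/51 (≈-0.3137)
After 5 (propagate distance d=26): x=-143/153 (≈-0.9346) theta=-16/51 (≈-0.3137)
After 6 (thin lens f=-19): x=-143/153 (≈-0.9346) theta=-1055/2907 (≈-0.3629)
z_focus = -x_out/theta_out = -(-143/153)/(-1055/2907) = -2717/1055 ≈ -2.5754
Rounded to 4 decimal places: z = -2.5754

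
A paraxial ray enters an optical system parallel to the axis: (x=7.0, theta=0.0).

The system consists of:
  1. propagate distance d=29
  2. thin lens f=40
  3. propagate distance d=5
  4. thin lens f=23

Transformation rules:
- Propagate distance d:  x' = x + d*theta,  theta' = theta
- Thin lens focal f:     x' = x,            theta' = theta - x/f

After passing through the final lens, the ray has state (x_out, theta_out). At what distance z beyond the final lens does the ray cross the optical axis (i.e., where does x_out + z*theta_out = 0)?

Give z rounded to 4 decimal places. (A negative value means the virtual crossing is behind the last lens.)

Initial: x=7.0000 theta=0.0000
After 1 (propagate distance d=29): x=7.0000 theta=0.0000
After 2 (thin lens f=40): x=7.0000 theta=-0.1750
After 3 (propagate distance d=5): x=6.1250 theta=-0.1750
After 4 (thin lens f=23): x=6.1250 theta=-203/460 (≈-0.4413)
z_focus = -x_out/theta_out = -(6.1250)/(-203/460) = 805/58 ≈ 13.8793
Rounded to 4 decimal places: z = 13.8793

Answer: 13.8793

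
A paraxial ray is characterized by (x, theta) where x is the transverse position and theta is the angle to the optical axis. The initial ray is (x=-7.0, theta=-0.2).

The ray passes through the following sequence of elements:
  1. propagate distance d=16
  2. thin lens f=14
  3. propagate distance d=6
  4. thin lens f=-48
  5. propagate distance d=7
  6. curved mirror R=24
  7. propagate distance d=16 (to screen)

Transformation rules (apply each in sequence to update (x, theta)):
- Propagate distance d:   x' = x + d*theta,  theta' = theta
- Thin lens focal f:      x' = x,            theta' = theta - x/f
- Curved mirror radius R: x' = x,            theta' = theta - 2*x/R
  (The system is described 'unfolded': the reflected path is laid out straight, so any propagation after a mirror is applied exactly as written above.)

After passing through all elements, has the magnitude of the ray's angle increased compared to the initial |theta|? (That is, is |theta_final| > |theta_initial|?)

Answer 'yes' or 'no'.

Initial: x=-7.0000 theta=-0.2000
After 1 (propagate distance d=16): x=-10.2000 theta=-0.2000
After 2 (thin lens f=14): x=-10.2000 theta=37/70 (≈0.5286)
After 3 (propagate distance d=6): x=-246/35 (≈-7.0286) theta=37/70 (≈0.5286)
After 4 (thin lens f=-48): x=-246/35 (≈-7.0286) theta=107/280 (≈0.3821)
After 5 (propagate distance d=7): x=-1219/280 (≈-4.3536) theta=107/280 (≈0.3821)
After 6 (curved mirror R=24): x=-1219/280 (≈-4.3536) theta=2503/3360 (≈0.7449)
After 7 (propagate distance d=16 (to screen)): x=1271/168 (≈7.5655) theta=2503/3360 (≈0.7449)
|theta_initial|=0.2000 |theta_final|=2503/3360 (≈0.7449) -> increased

Answer: yes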